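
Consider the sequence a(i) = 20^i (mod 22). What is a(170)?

Computing terms: a(1) = 20; a(2) = 4; a(3) = 14; a(4) = 16; a(5) = 12; a(6) = 20.
The sequence repeats with period 5.
(170 - 1) mod 5 = 4, so a(170) = a(5) = 12.

12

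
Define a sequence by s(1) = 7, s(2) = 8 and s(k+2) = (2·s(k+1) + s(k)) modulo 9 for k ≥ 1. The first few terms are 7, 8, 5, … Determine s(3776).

6

We have s(1) = 7, s(2) = 8, s(3) = 5, s(4) = 0, s(5) = 5, s(6) = 1, s(7) = 7, s(8) = 6, s(9) = 1, s(10) = 8, s(11) = 8, s(12) = 6, s(13) = 2, s(14) = 1, s(15) = 4, s(16) = 0, s(17) = 4, s(18) = 8, s(19) = 2, s(20) = 3, s(21) = 8, s(22) = 1, s(23) = 1, s(24) = 3, s(25) = 7, s(26) = 8.
Since (s(25), s(26)) = (s(1), s(2)) = (7, 8) (two consecutive terms determine the rest), the sequence is periodic with period 24.
(3776 - 1) mod 24 = 7, so s(3776) = s(8) = 6.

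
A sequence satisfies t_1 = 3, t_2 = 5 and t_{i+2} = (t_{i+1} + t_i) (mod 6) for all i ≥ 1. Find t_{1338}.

t_1 = 3, t_2 = 5, t_3 = 2, t_4 = 1, t_5 = 3, t_6 = 4, t_7 = 1, t_8 = 5, t_9 = 0, t_{10} = 5, t_{11} = 5, t_{12} = 4, t_{13} = 3, t_{14} = 1, t_{15} = 4, t_{16} = 5, t_{17} = 3, t_{18} = 2, t_{19} = 5, t_{20} = 1, t_{21} = 0, t_{22} = 1, t_{23} = 1, t_{24} = 2, t_{25} = 3, t_{26} = 5.
The sequence repeats with period 24.
(1338 - 1) mod 24 = 17, so t_{1338} = t_{18} = 2.

2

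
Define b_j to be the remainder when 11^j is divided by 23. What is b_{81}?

Listing terms: b_0 = 1,  b_1 = 11,  b_2 = 6,  b_3 = 20,  b_4 = 13,  b_5 = 5,  b_6 = 9,  b_7 = 7,  b_8 = 8,  b_9 = 19,  b_{10} = 2,  b_{11} = 22,  b_{12} = 12,  b_{13} = 17,  b_{14} = 3,  b_{15} = 10,  b_{16} = 18,  b_{17} = 14,  b_{18} = 16,  b_{19} = 15,  b_{20} = 4,  b_{21} = 21,  b_{22} = 1.
The sequence repeats with period 22.
(81 - 0) mod 22 = 15, so b_{81} = b_{15} = 10.

10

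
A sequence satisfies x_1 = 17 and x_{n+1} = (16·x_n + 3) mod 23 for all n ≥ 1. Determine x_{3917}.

x_1 = 17,  x_2 = 22,  x_3 = 10,  x_4 = 2,  x_5 = 12,  x_6 = 11,  x_7 = 18,  x_8 = 15,  x_9 = 13,  x_{10} = 4,  x_{11} = 21,  x_{12} = 17.
The sequence repeats with period 11.
So x_{3917} = x_{1 + ((3917-1) mod 11)} = x_1 = 17.

17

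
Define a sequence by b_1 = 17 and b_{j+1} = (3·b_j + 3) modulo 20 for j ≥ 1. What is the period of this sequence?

4

Listing terms: b_1 = 17, b_2 = 14, b_3 = 5, b_4 = 18, b_5 = 17.
Since b_5 = b_1 = 17, the sequence is periodic with period 4.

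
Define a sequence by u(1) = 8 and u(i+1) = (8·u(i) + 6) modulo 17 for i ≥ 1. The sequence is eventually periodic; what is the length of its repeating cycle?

Listing terms: u(1) = 8, u(2) = 2, u(3) = 5, u(4) = 12, u(5) = 0, u(6) = 6, u(7) = 3, u(8) = 13, u(9) = 8.
The sequence repeats with period 8.

8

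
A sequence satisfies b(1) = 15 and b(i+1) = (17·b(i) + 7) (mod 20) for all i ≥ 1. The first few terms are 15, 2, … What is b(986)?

2

We have b(1) = 15; b(2) = 2; b(3) = 1; b(4) = 4; b(5) = 15.
The sequence repeats with period 4.
So b(986) = b(1 + ((986-1) mod 4)) = b(2) = 2.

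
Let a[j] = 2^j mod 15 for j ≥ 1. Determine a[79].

Computing terms: a[1] = 2,  a[2] = 4,  a[3] = 8,  a[4] = 1,  a[5] = 2.
The sequence repeats with period 4.
(79 - 1) mod 4 = 2, so a[79] = a[3] = 8.

8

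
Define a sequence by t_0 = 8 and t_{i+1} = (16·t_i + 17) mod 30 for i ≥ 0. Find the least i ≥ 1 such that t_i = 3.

We have t_0 = 8,  t_1 = 25,  t_2 = 27,  t_3 = 29,  t_4 = 1,  t_5 = 3,  t_6 = 5,  t_7 = 7,  t_8 = 9,  t_9 = 11,  t_{10} = 13,  t_{11} = 15,  t_{12} = 17,  t_{13} = 19,  t_{14} = 21,  t_{15} = 23,  t_{16} = 25.
Since t_{16} = t_1 = 25, the sequence is eventually periodic: after a pre-period of length 1 it cycles with period 15.
The value 3 first appears (with i ≥ 1) at t_5.

5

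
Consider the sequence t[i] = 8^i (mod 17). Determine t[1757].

Listing terms: t[1] = 8; t[2] = 13; t[3] = 2; t[4] = 16; t[5] = 9; t[6] = 4; t[7] = 15; t[8] = 1; t[9] = 8.
Since t[9] = t[1] = 8, the sequence is periodic with period 8.
(1757 - 1) mod 8 = 4, so t[1757] = t[5] = 9.

9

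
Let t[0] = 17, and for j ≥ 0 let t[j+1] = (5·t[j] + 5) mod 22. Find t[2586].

Listing terms: t[0] = 17; t[1] = 2; t[2] = 15; t[3] = 14; t[4] = 9; t[5] = 6; t[6] = 13; t[7] = 4; t[8] = 3; t[9] = 20; t[10] = 17.
The sequence repeats with period 10.
(2586 - 0) mod 10 = 6, so t[2586] = t[6] = 13.

13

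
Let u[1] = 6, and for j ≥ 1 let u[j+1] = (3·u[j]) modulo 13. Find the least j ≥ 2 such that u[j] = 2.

u[1] = 6,  u[2] = 5,  u[3] = 2,  u[4] = 6.
Since u[4] = u[1] = 6, the sequence is periodic with period 3.
The value 2 first appears (with j ≥ 2) at u[3].

3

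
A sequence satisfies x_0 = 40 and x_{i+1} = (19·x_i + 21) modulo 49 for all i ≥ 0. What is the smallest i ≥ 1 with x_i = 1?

Computing terms: x_0 = 40,  x_1 = 46,  x_2 = 13,  x_3 = 23,  x_4 = 17,  x_5 = 1,  x_6 = 40.
The sequence repeats with period 6.
The value 1 first appears (with i ≥ 1) at x_5.

5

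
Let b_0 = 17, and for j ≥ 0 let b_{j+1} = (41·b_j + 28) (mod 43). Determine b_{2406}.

Computing terms: b_0 = 17,  b_1 = 37,  b_2 = 40,  b_3 = 34,  b_4 = 3,  b_5 = 22,  b_6 = 27,  b_7 = 17.
The sequence repeats with period 7.
So b_{2406} = b_{0 + ((2406-0) mod 7)} = b_5 = 22.

22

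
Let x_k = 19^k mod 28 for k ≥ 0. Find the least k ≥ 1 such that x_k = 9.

We have x_0 = 1; x_1 = 19; x_2 = 25; x_3 = 27; x_4 = 9; x_5 = 3; x_6 = 1.
Since x_6 = x_0 = 1, the sequence is periodic with period 6.
The value 9 first appears (with k ≥ 1) at x_4.

4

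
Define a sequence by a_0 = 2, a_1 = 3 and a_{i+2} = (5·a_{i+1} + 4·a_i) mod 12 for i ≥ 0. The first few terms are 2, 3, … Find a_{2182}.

Listing terms: a_0 = 2; a_1 = 3; a_2 = 11; a_3 = 7; a_4 = 7; a_5 = 3; a_6 = 7; a_7 = 11; a_8 = 11; a_9 = 3; a_{10} = 11.
Since (a_9, a_{10}) = (a_1, a_2) = (3, 11) (two consecutive terms determine the rest), the sequence is eventually periodic: after a pre-period of length 1 it cycles with period 8.
For i ≥ 1, a_i depends only on (i - 1) mod 8. (2182 - 1) mod 8 = 5, so a_{2182} = a_6 = 7.

7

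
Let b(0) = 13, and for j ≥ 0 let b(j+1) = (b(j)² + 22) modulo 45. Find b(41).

26

Computing terms: b(0) = 13, b(1) = 11, b(2) = 8, b(3) = 41, b(4) = 38, b(5) = 26, b(6) = 23, b(7) = 11.
Since b(7) = b(1) = 11, the sequence is eventually periodic: after a pre-period of length 1 it cycles with period 6.
For j ≥ 1, b(j) depends only on (j - 1) mod 6. (41 - 1) mod 6 = 4, so b(41) = b(5) = 26.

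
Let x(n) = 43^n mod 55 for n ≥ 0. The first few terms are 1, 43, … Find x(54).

Computing terms: x(0) = 1,  x(1) = 43,  x(2) = 34,  x(3) = 32,  x(4) = 1.
Since x(4) = x(0) = 1, the sequence is periodic with period 4.
So x(54) = x(0 + ((54-0) mod 4)) = x(2) = 34.

34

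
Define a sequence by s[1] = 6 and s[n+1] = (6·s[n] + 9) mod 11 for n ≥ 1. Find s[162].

1

s[1] = 6,  s[2] = 1,  s[3] = 4,  s[4] = 0,  s[5] = 9,  s[6] = 8,  s[7] = 2,  s[8] = 10,  s[9] = 3,  s[10] = 5,  s[11] = 6.
The sequence repeats with period 10.
(162 - 1) mod 10 = 1, so s[162] = s[2] = 1.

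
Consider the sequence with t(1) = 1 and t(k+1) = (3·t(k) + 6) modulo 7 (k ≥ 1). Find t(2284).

Computing terms: t(1) = 1, t(2) = 2, t(3) = 5, t(4) = 0, t(5) = 6, t(6) = 3, t(7) = 1.
The sequence repeats with period 6.
So t(2284) = t(1 + ((2284-1) mod 6)) = t(4) = 0.

0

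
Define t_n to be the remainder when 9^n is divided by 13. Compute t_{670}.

Listing terms: t_0 = 1, t_1 = 9, t_2 = 3, t_3 = 1.
The sequence repeats with period 3.
(670 - 0) mod 3 = 1, so t_{670} = t_1 = 9.

9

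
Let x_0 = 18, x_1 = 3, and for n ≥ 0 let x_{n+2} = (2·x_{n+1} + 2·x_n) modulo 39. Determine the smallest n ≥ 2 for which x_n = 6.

Listing terms: x_0 = 18,  x_1 = 3,  x_2 = 3,  x_3 = 12,  x_4 = 30,  x_5 = 6,  x_6 = 33,  x_7 = 0,  x_8 = 27,  x_9 = 15,  x_{10} = 6,  x_{11} = 3,  x_{12} = 18,  x_{13} = 3.
The sequence repeats with period 12.
The value 6 first appears (with n ≥ 2) at x_5.

5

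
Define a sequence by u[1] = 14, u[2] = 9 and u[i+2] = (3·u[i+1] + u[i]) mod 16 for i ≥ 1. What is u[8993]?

Computing terms: u[1] = 14; u[2] = 9; u[3] = 9; u[4] = 4; u[5] = 5; u[6] = 3; u[7] = 14; u[8] = 13; u[9] = 5; u[10] = 12; u[11] = 9; u[12] = 7; u[13] = 14; u[14] = 1; u[15] = 1; u[16] = 4; u[17] = 13; u[18] = 11; u[19] = 14; u[20] = 5; u[21] = 13; u[22] = 12; u[23] = 1; u[24] = 15; u[25] = 14; u[26] = 9.
Since (u[25], u[26]) = (u[1], u[2]) = (14, 9) (two consecutive terms determine the rest), the sequence is periodic with period 24.
So u[8993] = u[1 + ((8993-1) mod 24)] = u[17] = 13.

13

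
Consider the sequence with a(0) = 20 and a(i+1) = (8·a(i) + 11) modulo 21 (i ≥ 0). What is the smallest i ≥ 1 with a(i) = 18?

3

a(0) = 20; a(1) = 3; a(2) = 14; a(3) = 18; a(4) = 8; a(5) = 12; a(6) = 2; a(7) = 6; a(8) = 17; a(9) = 0; a(10) = 11; a(11) = 15; a(12) = 5; a(13) = 9; a(14) = 20.
The sequence repeats with period 14.
The value 18 first appears (with i ≥ 1) at a(3).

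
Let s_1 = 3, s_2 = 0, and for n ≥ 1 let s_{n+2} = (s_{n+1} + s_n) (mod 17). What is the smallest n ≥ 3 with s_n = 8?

24

We have s_1 = 3,  s_2 = 0,  s_3 = 3,  s_4 = 3,  s_5 = 6,  s_6 = 9,  s_7 = 15,  s_8 = 7,  s_9 = 5,  s_{10} = 12,  s_{11} = 0,  s_{12} = 12,  s_{13} = 12,  s_{14} = 7,  s_{15} = 2,  s_{16} = 9,  s_{17} = 11,  s_{18} = 3,  s_{19} = 14,  s_{20} = 0,  s_{21} = 14,  s_{22} = 14,  s_{23} = 11,  s_{24} = 8,  s_{25} = 2,  s_{26} = 10,  s_{27} = 12,  s_{28} = 5,  s_{29} = 0,  s_{30} = 5,  s_{31} = 5,  s_{32} = 10,  s_{33} = 15,  s_{34} = 8,  s_{35} = 6,  s_{36} = 14,  s_{37} = 3,  s_{38} = 0.
Since (s_{37}, s_{38}) = (s_1, s_2) = (3, 0) (two consecutive terms determine the rest), the sequence is periodic with period 36.
The value 8 first appears (with n ≥ 3) at s_{24}.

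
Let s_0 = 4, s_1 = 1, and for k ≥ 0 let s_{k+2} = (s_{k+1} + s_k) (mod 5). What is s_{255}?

s_0 = 4; s_1 = 1; s_2 = 0; s_3 = 1; s_4 = 1; s_5 = 2; s_6 = 3; s_7 = 0; s_8 = 3; s_9 = 3; s_{10} = 1; s_{11} = 4; s_{12} = 0; s_{13} = 4; s_{14} = 4; s_{15} = 3; s_{16} = 2; s_{17} = 0; s_{18} = 2; s_{19} = 2; s_{20} = 4; s_{21} = 1.
The sequence repeats with period 20.
(255 - 0) mod 20 = 15, so s_{255} = s_{15} = 3.

3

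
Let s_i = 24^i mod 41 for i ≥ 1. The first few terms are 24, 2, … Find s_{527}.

We have s_1 = 24,  s_2 = 2,  s_3 = 7,  s_4 = 4,  s_5 = 14,  s_6 = 8,  s_7 = 28,  s_8 = 16,  s_9 = 15,  s_{10} = 32,  s_{11} = 30,  s_{12} = 23,  s_{13} = 19,  s_{14} = 5,  s_{15} = 38,  s_{16} = 10,  s_{17} = 35,  s_{18} = 20,  s_{19} = 29,  s_{20} = 40,  s_{21} = 17,  s_{22} = 39,  s_{23} = 34,  s_{24} = 37,  s_{25} = 27,  s_{26} = 33,  s_{27} = 13,  s_{28} = 25,  s_{29} = 26,  s_{30} = 9,  s_{31} = 11,  s_{32} = 18,  s_{33} = 22,  s_{34} = 36,  s_{35} = 3,  s_{36} = 31,  s_{37} = 6,  s_{38} = 21,  s_{39} = 12,  s_{40} = 1,  s_{41} = 24.
The sequence repeats with period 40.
So s_{527} = s_{1 + ((527-1) mod 40)} = s_7 = 28.

28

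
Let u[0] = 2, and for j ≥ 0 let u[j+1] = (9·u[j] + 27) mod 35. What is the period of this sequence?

6

Computing terms: u[0] = 2,  u[1] = 10,  u[2] = 12,  u[3] = 30,  u[4] = 17,  u[5] = 5,  u[6] = 2.
Since u[6] = u[0] = 2, the sequence is periodic with period 6.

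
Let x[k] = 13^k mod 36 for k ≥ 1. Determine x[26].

Computing terms: x[1] = 13; x[2] = 25; x[3] = 1; x[4] = 13.
The sequence repeats with period 3.
So x[26] = x[1 + ((26-1) mod 3)] = x[2] = 25.

25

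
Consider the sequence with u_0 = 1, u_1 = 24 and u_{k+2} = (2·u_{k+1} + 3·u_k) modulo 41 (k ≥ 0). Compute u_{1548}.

u_0 = 1; u_1 = 24; u_2 = 10; u_3 = 10; u_4 = 9; u_5 = 7; u_6 = 0; u_7 = 21; u_8 = 1; u_9 = 24.
Since (u_8, u_9) = (u_0, u_1) = (1, 24) (two consecutive terms determine the rest), the sequence is periodic with period 8.
(1548 - 0) mod 8 = 4, so u_{1548} = u_4 = 9.

9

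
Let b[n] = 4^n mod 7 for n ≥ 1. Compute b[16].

4

We have b[1] = 4, b[2] = 2, b[3] = 1, b[4] = 4.
Since b[4] = b[1] = 4, the sequence is periodic with period 3.
So b[16] = b[1 + ((16-1) mod 3)] = b[1] = 4.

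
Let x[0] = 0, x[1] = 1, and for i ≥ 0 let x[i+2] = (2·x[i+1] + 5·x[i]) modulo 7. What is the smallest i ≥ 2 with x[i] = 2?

2

Listing terms: x[0] = 0,  x[1] = 1,  x[2] = 2,  x[3] = 2,  x[4] = 0,  x[5] = 3,  x[6] = 6,  x[7] = 6,  x[8] = 0,  x[9] = 2,  x[10] = 4,  x[11] = 4,  x[12] = 0,  x[13] = 6,  x[14] = 5,  x[15] = 5,  x[16] = 0,  x[17] = 4,  x[18] = 1,  x[19] = 1,  x[20] = 0,  x[21] = 5,  x[22] = 3,  x[23] = 3,  x[24] = 0,  x[25] = 1.
The sequence repeats with period 24.
The value 2 first appears (with i ≥ 2) at x[2].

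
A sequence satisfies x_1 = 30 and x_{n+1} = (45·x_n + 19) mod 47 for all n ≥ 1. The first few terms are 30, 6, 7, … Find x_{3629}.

28

Computing terms: x_1 = 30,  x_2 = 6,  x_3 = 7,  x_4 = 5,  x_5 = 9,  x_6 = 1,  x_7 = 17,  x_8 = 32,  x_9 = 2,  x_{10} = 15,  x_{11} = 36,  x_{12} = 41,  x_{13} = 31,  x_{14} = 4,  x_{15} = 11,  x_{16} = 44,  x_{17} = 25,  x_{18} = 16,  x_{19} = 34,  x_{20} = 45,  x_{21} = 23,  x_{22} = 20,  x_{23} = 26,  x_{24} = 14,  x_{25} = 38,  x_{26} = 37,  x_{27} = 39,  x_{28} = 35,  x_{29} = 43,  x_{30} = 27,  x_{31} = 12,  x_{32} = 42,  x_{33} = 29,  x_{34} = 8,  x_{35} = 3,  x_{36} = 13,  x_{37} = 40,  x_{38} = 33,  x_{39} = 0,  x_{40} = 19,  x_{41} = 28,  x_{42} = 10,  x_{43} = 46,  x_{44} = 21,  x_{45} = 24,  x_{46} = 18,  x_{47} = 30.
The sequence repeats with period 46.
So x_{3629} = x_{1 + ((3629-1) mod 46)} = x_{41} = 28.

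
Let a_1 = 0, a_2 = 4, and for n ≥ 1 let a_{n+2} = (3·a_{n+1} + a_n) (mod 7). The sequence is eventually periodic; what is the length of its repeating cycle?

Listing terms: a_1 = 0,  a_2 = 4,  a_3 = 5,  a_4 = 5,  a_5 = 6,  a_6 = 2,  a_7 = 5,  a_8 = 3,  a_9 = 0,  a_{10} = 3,  a_{11} = 2,  a_{12} = 2,  a_{13} = 1,  a_{14} = 5,  a_{15} = 2,  a_{16} = 4,  a_{17} = 0,  a_{18} = 4.
Since (a_{17}, a_{18}) = (a_1, a_2) = (0, 4) (two consecutive terms determine the rest), the sequence is periodic with period 16.

16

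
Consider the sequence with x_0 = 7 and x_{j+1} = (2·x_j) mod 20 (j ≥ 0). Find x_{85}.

4

x_0 = 7, x_1 = 14, x_2 = 8, x_3 = 16, x_4 = 12, x_5 = 4, x_6 = 8.
Since x_6 = x_2 = 8, the sequence is eventually periodic: after a pre-period of length 2 it cycles with period 4.
For j ≥ 2, x_j depends only on (j - 2) mod 4. (85 - 2) mod 4 = 3, so x_{85} = x_5 = 4.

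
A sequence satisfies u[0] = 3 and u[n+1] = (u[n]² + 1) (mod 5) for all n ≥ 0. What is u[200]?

We have u[0] = 3,  u[1] = 0,  u[2] = 1,  u[3] = 2,  u[4] = 0.
Since u[4] = u[1] = 0, the sequence is eventually periodic: after a pre-period of length 1 it cycles with period 3.
For n ≥ 1, u[n] depends only on (n - 1) mod 3. (200 - 1) mod 3 = 1, so u[200] = u[2] = 1.

1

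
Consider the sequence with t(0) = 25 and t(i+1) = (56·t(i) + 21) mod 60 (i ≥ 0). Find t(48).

We have t(0) = 25; t(1) = 41; t(2) = 37; t(3) = 53; t(4) = 49; t(5) = 5; t(6) = 1; t(7) = 17; t(8) = 13; t(9) = 29; t(10) = 25.
The sequence repeats with period 10.
(48 - 0) mod 10 = 8, so t(48) = t(8) = 13.

13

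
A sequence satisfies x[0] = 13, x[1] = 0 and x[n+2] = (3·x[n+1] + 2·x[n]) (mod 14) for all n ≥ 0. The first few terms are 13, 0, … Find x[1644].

We have x[0] = 13,  x[1] = 0,  x[2] = 12,  x[3] = 8,  x[4] = 6,  x[5] = 6,  x[6] = 2,  x[7] = 4,  x[8] = 2,  x[9] = 0,  x[10] = 4,  x[11] = 12,  x[12] = 2,  x[13] = 2,  x[14] = 10,  x[15] = 6,  x[16] = 10,  x[17] = 0,  x[18] = 6,  x[19] = 4,  x[20] = 10,  x[21] = 10,  x[22] = 8,  x[23] = 2,  x[24] = 8,  x[25] = 0,  x[26] = 2,  x[27] = 6,  x[28] = 8,  x[29] = 8,  x[30] = 12,  x[31] = 10,  x[32] = 12,  x[33] = 0,  x[34] = 10,  x[35] = 2,  x[36] = 12,  x[37] = 12,  x[38] = 4,  x[39] = 8,  x[40] = 4,  x[41] = 0,  x[42] = 8,  x[43] = 10,  x[44] = 4,  x[45] = 4,  x[46] = 6,  x[47] = 12,  x[48] = 6,  x[49] = 0,  x[50] = 12.
Since (x[49], x[50]) = (x[1], x[2]) = (0, 12) (two consecutive terms determine the rest), the sequence is eventually periodic: after a pre-period of length 1 it cycles with period 48.
For n ≥ 1, x[n] depends only on (n - 1) mod 48. (1644 - 1) mod 48 = 11, so x[1644] = x[12] = 2.

2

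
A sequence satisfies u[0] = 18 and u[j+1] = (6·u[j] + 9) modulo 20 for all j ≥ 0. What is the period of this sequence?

Listing terms: u[0] = 18,  u[1] = 17,  u[2] = 11,  u[3] = 15,  u[4] = 19,  u[5] = 3,  u[6] = 7,  u[7] = 11.
Since u[7] = u[2] = 11, the sequence is eventually periodic: after a pre-period of length 2 it cycles with period 5.

5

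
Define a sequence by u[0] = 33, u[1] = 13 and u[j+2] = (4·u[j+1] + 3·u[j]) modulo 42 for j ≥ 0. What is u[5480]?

7

u[0] = 33; u[1] = 13; u[2] = 25; u[3] = 13; u[4] = 1; u[5] = 1; u[6] = 7; u[7] = 31; u[8] = 19; u[9] = 1; u[10] = 19; u[11] = 37; u[12] = 37; u[13] = 7; u[14] = 13; u[15] = 31; u[16] = 37; u[17] = 31; u[18] = 25; u[19] = 25; u[20] = 7; u[21] = 19; u[22] = 13; u[23] = 25.
Since (u[22], u[23]) = (u[1], u[2]) = (13, 25) (two consecutive terms determine the rest), the sequence is eventually periodic: after a pre-period of length 1 it cycles with period 21.
For j ≥ 1, u[j] depends only on (j - 1) mod 21. (5480 - 1) mod 21 = 19, so u[5480] = u[20] = 7.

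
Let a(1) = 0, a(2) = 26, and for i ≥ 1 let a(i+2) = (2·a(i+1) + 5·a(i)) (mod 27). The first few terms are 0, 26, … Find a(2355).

a(1) = 0,  a(2) = 26,  a(3) = 25,  a(4) = 18,  a(5) = 26,  a(6) = 7,  a(7) = 9,  a(8) = 26,  a(9) = 16,  a(10) = 0,  a(11) = 26.
Since (a(10), a(11)) = (a(1), a(2)) = (0, 26) (two consecutive terms determine the rest), the sequence is periodic with period 9.
(2355 - 1) mod 9 = 5, so a(2355) = a(6) = 7.

7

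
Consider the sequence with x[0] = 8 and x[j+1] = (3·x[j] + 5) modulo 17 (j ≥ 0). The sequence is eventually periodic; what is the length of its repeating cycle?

16

Computing terms: x[0] = 8,  x[1] = 12,  x[2] = 7,  x[3] = 9,  x[4] = 15,  x[5] = 16,  x[6] = 2,  x[7] = 11,  x[8] = 4,  x[9] = 0,  x[10] = 5,  x[11] = 3,  x[12] = 14,  x[13] = 13,  x[14] = 10,  x[15] = 1,  x[16] = 8.
Since x[16] = x[0] = 8, the sequence is periodic with period 16.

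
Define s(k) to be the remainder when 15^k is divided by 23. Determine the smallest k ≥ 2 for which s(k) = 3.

10

s(1) = 15, s(2) = 18, s(3) = 17, s(4) = 2, s(5) = 7, s(6) = 13, s(7) = 11, s(8) = 4, s(9) = 14, s(10) = 3, s(11) = 22, s(12) = 8, s(13) = 5, s(14) = 6, s(15) = 21, s(16) = 16, s(17) = 10, s(18) = 12, s(19) = 19, s(20) = 9, s(21) = 20, s(22) = 1, s(23) = 15.
Since s(23) = s(1) = 15, the sequence is periodic with period 22.
The value 3 first appears (with k ≥ 2) at s(10).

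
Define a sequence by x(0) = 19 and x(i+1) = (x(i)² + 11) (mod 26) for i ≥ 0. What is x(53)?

10

We have x(0) = 19; x(1) = 8; x(2) = 23; x(3) = 20; x(4) = 21; x(5) = 10; x(6) = 7; x(7) = 8.
Since x(7) = x(1) = 8, the sequence is eventually periodic: after a pre-period of length 1 it cycles with period 6.
For i ≥ 1, x(i) depends only on (i - 1) mod 6. (53 - 1) mod 6 = 4, so x(53) = x(5) = 10.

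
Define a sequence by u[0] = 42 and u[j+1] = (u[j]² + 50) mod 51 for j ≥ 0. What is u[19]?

We have u[0] = 42; u[1] = 29; u[2] = 24; u[3] = 14; u[4] = 42.
Since u[4] = u[0] = 42, the sequence is periodic with period 4.
(19 - 0) mod 4 = 3, so u[19] = u[3] = 14.

14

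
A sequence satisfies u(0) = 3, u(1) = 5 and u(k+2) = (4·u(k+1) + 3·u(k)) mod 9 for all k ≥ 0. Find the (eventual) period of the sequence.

Computing terms: u(0) = 3; u(1) = 5; u(2) = 2; u(3) = 5; u(4) = 8; u(5) = 2; u(6) = 5.
Since (u(5), u(6)) = (u(2), u(3)) = (2, 5) (two consecutive terms determine the rest), the sequence is eventually periodic: after a pre-period of length 2 it cycles with period 3.

3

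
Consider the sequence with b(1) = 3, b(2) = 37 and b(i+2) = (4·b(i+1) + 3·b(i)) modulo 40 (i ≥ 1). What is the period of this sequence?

24

Computing terms: b(1) = 3; b(2) = 37; b(3) = 37; b(4) = 19; b(5) = 27; b(6) = 5; b(7) = 21; b(8) = 19; b(9) = 19; b(10) = 13; b(11) = 29; b(12) = 35; b(13) = 27; b(14) = 13; b(15) = 13; b(16) = 11; b(17) = 3; b(18) = 5; b(19) = 29; b(20) = 11; b(21) = 11; b(22) = 37; b(23) = 21; b(24) = 35; b(25) = 3; b(26) = 37.
The sequence repeats with period 24.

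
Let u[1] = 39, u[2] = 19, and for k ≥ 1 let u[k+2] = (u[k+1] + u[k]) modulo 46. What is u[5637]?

Listing terms: u[1] = 39,  u[2] = 19,  u[3] = 12,  u[4] = 31,  u[5] = 43,  u[6] = 28,  u[7] = 25,  u[8] = 7,  u[9] = 32,  u[10] = 39,  u[11] = 25,  u[12] = 18,  u[13] = 43,  u[14] = 15,  u[15] = 12,  u[16] = 27,  u[17] = 39,  u[18] = 20,  u[19] = 13,  u[20] = 33,  u[21] = 0,  u[22] = 33,  u[23] = 33,  u[24] = 20,  u[25] = 7,  u[26] = 27,  u[27] = 34,  u[28] = 15,  u[29] = 3,  u[30] = 18,  u[31] = 21,  u[32] = 39,  u[33] = 14,  u[34] = 7,  u[35] = 21,  u[36] = 28,  u[37] = 3,  u[38] = 31,  u[39] = 34,  u[40] = 19,  u[41] = 7,  u[42] = 26,  u[43] = 33,  u[44] = 13,  u[45] = 0,  u[46] = 13,  u[47] = 13,  u[48] = 26,  u[49] = 39,  u[50] = 19.
The sequence repeats with period 48.
So u[5637] = u[1 + ((5637-1) mod 48)] = u[21] = 0.

0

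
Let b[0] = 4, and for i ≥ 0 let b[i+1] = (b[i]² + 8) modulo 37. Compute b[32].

b[0] = 4,  b[1] = 24,  b[2] = 29,  b[3] = 35,  b[4] = 12,  b[5] = 4.
The sequence repeats with period 5.
So b[32] = b[0 + ((32-0) mod 5)] = b[2] = 29.

29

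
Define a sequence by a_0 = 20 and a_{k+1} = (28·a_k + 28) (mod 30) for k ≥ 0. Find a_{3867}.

14

Computing terms: a_0 = 20, a_1 = 18, a_2 = 22, a_3 = 14, a_4 = 0, a_5 = 28, a_6 = 2, a_7 = 24, a_8 = 10, a_9 = 8, a_{10} = 12, a_{11} = 4, a_{12} = 20.
Since a_{12} = a_0 = 20, the sequence is periodic with period 12.
(3867 - 0) mod 12 = 3, so a_{3867} = a_3 = 14.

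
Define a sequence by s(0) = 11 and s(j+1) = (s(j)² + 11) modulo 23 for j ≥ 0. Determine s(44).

1

We have s(0) = 11; s(1) = 17; s(2) = 1; s(3) = 12; s(4) = 17.
Since s(4) = s(1) = 17, the sequence is eventually periodic: after a pre-period of length 1 it cycles with period 3.
For j ≥ 1, s(j) depends only on (j - 1) mod 3. (44 - 1) mod 3 = 1, so s(44) = s(2) = 1.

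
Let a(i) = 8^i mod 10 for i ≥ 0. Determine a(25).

8

Computing terms: a(0) = 1, a(1) = 8, a(2) = 4, a(3) = 2, a(4) = 6, a(5) = 8.
Since a(5) = a(1) = 8, the sequence is eventually periodic: after a pre-period of length 1 it cycles with period 4.
For i ≥ 1, a(i) depends only on (i - 1) mod 4. (25 - 1) mod 4 = 0, so a(25) = a(1) = 8.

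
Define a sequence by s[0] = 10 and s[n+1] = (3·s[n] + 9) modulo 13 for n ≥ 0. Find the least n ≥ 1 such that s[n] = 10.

3

s[0] = 10,  s[1] = 0,  s[2] = 9,  s[3] = 10.
Since s[3] = s[0] = 10, the sequence is periodic with period 3.
The value 10 next appears (with n ≥ 1) at s[3].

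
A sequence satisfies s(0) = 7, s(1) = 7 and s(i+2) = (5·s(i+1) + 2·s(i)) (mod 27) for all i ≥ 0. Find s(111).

s(0) = 7,  s(1) = 7,  s(2) = 22,  s(3) = 16,  s(4) = 16,  s(5) = 4,  s(6) = 25,  s(7) = 25,  s(8) = 13,  s(9) = 7,  s(10) = 7.
Since (s(9), s(10)) = (s(0), s(1)) = (7, 7) (two consecutive terms determine the rest), the sequence is periodic with period 9.
(111 - 0) mod 9 = 3, so s(111) = s(3) = 16.

16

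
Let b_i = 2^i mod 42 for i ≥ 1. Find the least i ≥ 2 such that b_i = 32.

5

We have b_1 = 2; b_2 = 4; b_3 = 8; b_4 = 16; b_5 = 32; b_6 = 22; b_7 = 2.
The sequence repeats with period 6.
The value 32 first appears (with i ≥ 2) at b_5.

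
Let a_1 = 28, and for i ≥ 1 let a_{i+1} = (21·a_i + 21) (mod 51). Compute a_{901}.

45

Computing terms: a_1 = 28,  a_2 = 48,  a_3 = 9,  a_4 = 6,  a_5 = 45,  a_6 = 48.
Since a_6 = a_2 = 48, the sequence is eventually periodic: after a pre-period of length 1 it cycles with period 4.
For i ≥ 2, a_i depends only on (i - 2) mod 4. (901 - 2) mod 4 = 3, so a_{901} = a_5 = 45.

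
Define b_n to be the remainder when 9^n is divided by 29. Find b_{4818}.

b_0 = 1, b_1 = 9, b_2 = 23, b_3 = 4, b_4 = 7, b_5 = 5, b_6 = 16, b_7 = 28, b_8 = 20, b_9 = 6, b_{10} = 25, b_{11} = 22, b_{12} = 24, b_{13} = 13, b_{14} = 1.
The sequence repeats with period 14.
(4818 - 0) mod 14 = 2, so b_{4818} = b_2 = 23.

23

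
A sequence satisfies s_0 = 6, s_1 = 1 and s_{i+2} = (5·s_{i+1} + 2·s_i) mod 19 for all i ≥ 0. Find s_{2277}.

1

s_0 = 6; s_1 = 1; s_2 = 17; s_3 = 11; s_4 = 13; s_5 = 11; s_6 = 5; s_7 = 9; s_8 = 17; s_9 = 8; s_{10} = 17; s_{11} = 6; s_{12} = 7; s_{13} = 9; s_{14} = 2; s_{15} = 9; s_{16} = 11; s_{17} = 16; s_{18} = 7; s_{19} = 10; s_{20} = 7; s_{21} = 17; s_{22} = 4; s_{23} = 16; s_{24} = 12; s_{25} = 16; s_{26} = 9; s_{27} = 1; s_{28} = 4; s_{29} = 3; s_{30} = 4; s_{31} = 7; s_{32} = 5; s_{33} = 1; s_{34} = 15; s_{35} = 1; s_{36} = 16; s_{37} = 6; s_{38} = 5; s_{39} = 18; s_{40} = 5; s_{41} = 4; s_{42} = 11; s_{43} = 6; s_{44} = 14; s_{45} = 6; s_{46} = 1.
The sequence repeats with period 45.
So s_{2277} = s_{0 + ((2277-0) mod 45)} = s_{27} = 1.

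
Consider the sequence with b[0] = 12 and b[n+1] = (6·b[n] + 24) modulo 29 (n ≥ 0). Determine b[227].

We have b[0] = 12; b[1] = 9; b[2] = 20; b[3] = 28; b[4] = 18; b[5] = 16; b[6] = 4; b[7] = 19; b[8] = 22; b[9] = 11; b[10] = 3; b[11] = 13; b[12] = 15; b[13] = 27; b[14] = 12.
The sequence repeats with period 14.
(227 - 0) mod 14 = 3, so b[227] = b[3] = 28.

28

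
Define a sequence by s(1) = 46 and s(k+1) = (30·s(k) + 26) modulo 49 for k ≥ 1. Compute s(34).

46

s(1) = 46, s(2) = 34, s(3) = 17, s(4) = 46.
Since s(4) = s(1) = 46, the sequence is periodic with period 3.
(34 - 1) mod 3 = 0, so s(34) = s(1) = 46.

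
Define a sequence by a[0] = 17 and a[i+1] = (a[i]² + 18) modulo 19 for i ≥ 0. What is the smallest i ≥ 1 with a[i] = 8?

2

Listing terms: a[0] = 17,  a[1] = 3,  a[2] = 8,  a[3] = 6,  a[4] = 16,  a[5] = 8.
Since a[5] = a[2] = 8, the sequence is eventually periodic: after a pre-period of length 2 it cycles with period 3.
The value 8 first appears (with i ≥ 1) at a[2].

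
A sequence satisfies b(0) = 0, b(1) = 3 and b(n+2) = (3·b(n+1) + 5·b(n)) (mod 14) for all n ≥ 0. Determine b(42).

b(0) = 0, b(1) = 3, b(2) = 9, b(3) = 0, b(4) = 3.
The sequence repeats with period 3.
So b(42) = b(0 + ((42-0) mod 3)) = b(0) = 0.

0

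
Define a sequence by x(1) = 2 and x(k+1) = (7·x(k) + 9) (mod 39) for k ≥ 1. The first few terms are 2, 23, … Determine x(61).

Computing terms: x(1) = 2,  x(2) = 23,  x(3) = 14,  x(4) = 29,  x(5) = 17,  x(6) = 11,  x(7) = 8,  x(8) = 26,  x(9) = 35,  x(10) = 20,  x(11) = 32,  x(12) = 38,  x(13) = 2.
The sequence repeats with period 12.
(61 - 1) mod 12 = 0, so x(61) = x(1) = 2.

2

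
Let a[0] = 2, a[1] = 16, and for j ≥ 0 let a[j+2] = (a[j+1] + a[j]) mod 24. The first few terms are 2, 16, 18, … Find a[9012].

Listing terms: a[0] = 2, a[1] = 16, a[2] = 18, a[3] = 10, a[4] = 4, a[5] = 14, a[6] = 18, a[7] = 8, a[8] = 2, a[9] = 10, a[10] = 12, a[11] = 22, a[12] = 10, a[13] = 8, a[14] = 18, a[15] = 2, a[16] = 20, a[17] = 22, a[18] = 18, a[19] = 16, a[20] = 10, a[21] = 2, a[22] = 12, a[23] = 14, a[24] = 2, a[25] = 16.
The sequence repeats with period 24.
(9012 - 0) mod 24 = 12, so a[9012] = a[12] = 10.

10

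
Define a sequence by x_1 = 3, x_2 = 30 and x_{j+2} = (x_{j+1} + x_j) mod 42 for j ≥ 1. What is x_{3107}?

12

x_1 = 3; x_2 = 30; x_3 = 33; x_4 = 21; x_5 = 12; x_6 = 33; x_7 = 3; x_8 = 36; x_9 = 39; x_{10} = 33; x_{11} = 30; x_{12} = 21; x_{13} = 9; x_{14} = 30; x_{15} = 39; x_{16} = 27; x_{17} = 24; x_{18} = 9; x_{19} = 33; x_{20} = 0; x_{21} = 33; x_{22} = 33; x_{23} = 24; x_{24} = 15; x_{25} = 39; x_{26} = 12; x_{27} = 9; x_{28} = 21; x_{29} = 30; x_{30} = 9; x_{31} = 39; x_{32} = 6; x_{33} = 3; x_{34} = 9; x_{35} = 12; x_{36} = 21; x_{37} = 33; x_{38} = 12; x_{39} = 3; x_{40} = 15; x_{41} = 18; x_{42} = 33; x_{43} = 9; x_{44} = 0; x_{45} = 9; x_{46} = 9; x_{47} = 18; x_{48} = 27; x_{49} = 3; x_{50} = 30.
Since (x_{49}, x_{50}) = (x_1, x_2) = (3, 30) (two consecutive terms determine the rest), the sequence is periodic with period 48.
(3107 - 1) mod 48 = 34, so x_{3107} = x_{35} = 12.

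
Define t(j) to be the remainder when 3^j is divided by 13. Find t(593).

9

Listing terms: t(1) = 3,  t(2) = 9,  t(3) = 1,  t(4) = 3.
The sequence repeats with period 3.
(593 - 1) mod 3 = 1, so t(593) = t(2) = 9.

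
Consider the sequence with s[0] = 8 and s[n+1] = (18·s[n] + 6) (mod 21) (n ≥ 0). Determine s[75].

15

Listing terms: s[0] = 8,  s[1] = 3,  s[2] = 18,  s[3] = 15,  s[4] = 3.
Since s[4] = s[1] = 3, the sequence is eventually periodic: after a pre-period of length 1 it cycles with period 3.
For n ≥ 1, s[n] depends only on (n - 1) mod 3. (75 - 1) mod 3 = 2, so s[75] = s[3] = 15.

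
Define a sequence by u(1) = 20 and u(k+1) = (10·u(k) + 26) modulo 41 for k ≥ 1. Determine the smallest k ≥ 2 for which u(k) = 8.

u(1) = 20; u(2) = 21; u(3) = 31; u(4) = 8; u(5) = 24; u(6) = 20.
The sequence repeats with period 5.
The value 8 first appears (with k ≥ 2) at u(4).

4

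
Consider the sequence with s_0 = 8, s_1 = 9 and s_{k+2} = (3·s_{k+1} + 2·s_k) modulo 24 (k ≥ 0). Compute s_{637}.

3

We have s_0 = 8; s_1 = 9; s_2 = 19; s_3 = 3; s_4 = 23; s_5 = 3; s_6 = 7; s_7 = 3; s_8 = 23.
Since (s_7, s_8) = (s_3, s_4) = (3, 23) (two consecutive terms determine the rest), the sequence is eventually periodic: after a pre-period of length 3 it cycles with period 4.
For k ≥ 3, s_k depends only on (k - 3) mod 4. (637 - 3) mod 4 = 2, so s_{637} = s_5 = 3.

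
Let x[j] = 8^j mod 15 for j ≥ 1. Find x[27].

Listing terms: x[1] = 8, x[2] = 4, x[3] = 2, x[4] = 1, x[5] = 8.
The sequence repeats with period 4.
So x[27] = x[1 + ((27-1) mod 4)] = x[3] = 2.

2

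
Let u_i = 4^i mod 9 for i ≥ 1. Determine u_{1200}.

1

Listing terms: u_1 = 4,  u_2 = 7,  u_3 = 1,  u_4 = 4.
The sequence repeats with period 3.
So u_{1200} = u_{1 + ((1200-1) mod 3)} = u_3 = 1.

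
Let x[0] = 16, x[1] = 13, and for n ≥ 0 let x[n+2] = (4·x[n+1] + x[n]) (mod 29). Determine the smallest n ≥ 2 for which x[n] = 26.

9

Computing terms: x[0] = 16,  x[1] = 13,  x[2] = 10,  x[3] = 24,  x[4] = 19,  x[5] = 13,  x[6] = 13,  x[7] = 7,  x[8] = 12,  x[9] = 26,  x[10] = 0,  x[11] = 26,  x[12] = 17,  x[13] = 7,  x[14] = 16,  x[15] = 13.
The sequence repeats with period 14.
The value 26 first appears (with n ≥ 2) at x[9].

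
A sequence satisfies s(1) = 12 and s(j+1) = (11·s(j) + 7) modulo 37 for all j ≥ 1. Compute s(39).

19

We have s(1) = 12,  s(2) = 28,  s(3) = 19,  s(4) = 31,  s(5) = 15,  s(6) = 24,  s(7) = 12.
Since s(7) = s(1) = 12, the sequence is periodic with period 6.
(39 - 1) mod 6 = 2, so s(39) = s(3) = 19.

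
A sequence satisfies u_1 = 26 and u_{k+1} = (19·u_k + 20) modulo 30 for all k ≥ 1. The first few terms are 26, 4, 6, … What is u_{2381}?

Computing terms: u_1 = 26,  u_2 = 4,  u_3 = 6,  u_4 = 14,  u_5 = 16,  u_6 = 24,  u_7 = 26.
The sequence repeats with period 6.
(2381 - 1) mod 6 = 4, so u_{2381} = u_5 = 16.

16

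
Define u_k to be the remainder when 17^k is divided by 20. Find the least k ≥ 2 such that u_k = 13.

u_1 = 17,  u_2 = 9,  u_3 = 13,  u_4 = 1,  u_5 = 17.
Since u_5 = u_1 = 17, the sequence is periodic with period 4.
The value 13 first appears (with k ≥ 2) at u_3.

3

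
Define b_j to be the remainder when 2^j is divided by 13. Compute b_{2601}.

We have b_0 = 1; b_1 = 2; b_2 = 4; b_3 = 8; b_4 = 3; b_5 = 6; b_6 = 12; b_7 = 11; b_8 = 9; b_9 = 5; b_{10} = 10; b_{11} = 7; b_{12} = 1.
The sequence repeats with period 12.
(2601 - 0) mod 12 = 9, so b_{2601} = b_9 = 5.

5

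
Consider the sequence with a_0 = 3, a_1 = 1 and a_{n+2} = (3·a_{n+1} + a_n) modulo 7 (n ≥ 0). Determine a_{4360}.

a_0 = 3, a_1 = 1, a_2 = 6, a_3 = 5, a_4 = 0, a_5 = 5, a_6 = 1, a_7 = 1, a_8 = 4, a_9 = 6, a_{10} = 1, a_{11} = 2, a_{12} = 0, a_{13} = 2, a_{14} = 6, a_{15} = 6, a_{16} = 3, a_{17} = 1.
The sequence repeats with period 16.
(4360 - 0) mod 16 = 8, so a_{4360} = a_8 = 4.

4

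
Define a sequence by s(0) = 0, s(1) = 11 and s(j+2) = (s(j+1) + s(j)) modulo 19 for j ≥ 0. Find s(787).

Computing terms: s(0) = 0, s(1) = 11, s(2) = 11, s(3) = 3, s(4) = 14, s(5) = 17, s(6) = 12, s(7) = 10, s(8) = 3, s(9) = 13, s(10) = 16, s(11) = 10, s(12) = 7, s(13) = 17, s(14) = 5, s(15) = 3, s(16) = 8, s(17) = 11, s(18) = 0, s(19) = 11.
Since (s(18), s(19)) = (s(0), s(1)) = (0, 11) (two consecutive terms determine the rest), the sequence is periodic with period 18.
(787 - 0) mod 18 = 13, so s(787) = s(13) = 17.

17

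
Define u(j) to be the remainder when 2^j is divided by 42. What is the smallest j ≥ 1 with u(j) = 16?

4

Listing terms: u(0) = 1, u(1) = 2, u(2) = 4, u(3) = 8, u(4) = 16, u(5) = 32, u(6) = 22, u(7) = 2.
Since u(7) = u(1) = 2, the sequence is eventually periodic: after a pre-period of length 1 it cycles with period 6.
The value 16 first appears (with j ≥ 1) at u(4).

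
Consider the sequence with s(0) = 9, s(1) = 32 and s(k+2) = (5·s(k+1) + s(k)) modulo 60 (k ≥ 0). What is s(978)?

Computing terms: s(0) = 9,  s(1) = 32,  s(2) = 49,  s(3) = 37,  s(4) = 54,  s(5) = 7,  s(6) = 29,  s(7) = 32,  s(8) = 9,  s(9) = 17,  s(10) = 34,  s(11) = 7,  s(12) = 9,  s(13) = 52,  s(14) = 29,  s(15) = 17,  s(16) = 54,  s(17) = 47,  s(18) = 49,  s(19) = 52,  s(20) = 9,  s(21) = 37,  s(22) = 14,  s(23) = 47,  s(24) = 9,  s(25) = 32.
The sequence repeats with period 24.
So s(978) = s(0 + ((978-0) mod 24)) = s(18) = 49.

49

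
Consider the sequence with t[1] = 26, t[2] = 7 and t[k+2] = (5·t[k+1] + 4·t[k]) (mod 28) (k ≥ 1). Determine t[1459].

Computing terms: t[1] = 26,  t[2] = 7,  t[3] = 27,  t[4] = 23,  t[5] = 27,  t[6] = 3,  t[7] = 11,  t[8] = 11,  t[9] = 15,  t[10] = 7,  t[11] = 11,  t[12] = 27,  t[13] = 11,  t[14] = 23,  t[15] = 19,  t[16] = 19,  t[17] = 3,  t[18] = 7,  t[19] = 19,  t[20] = 11,  t[21] = 19,  t[22] = 27,  t[23] = 15,  t[24] = 15,  t[25] = 23,  t[26] = 7,  t[27] = 15,  t[28] = 19,  t[29] = 15,  t[30] = 11,  t[31] = 3,  t[32] = 3,  t[33] = 27,  t[34] = 7,  t[35] = 3,  t[36] = 15,  t[37] = 3,  t[38] = 19,  t[39] = 23,  t[40] = 23,  t[41] = 11,  t[42] = 7,  t[43] = 23,  t[44] = 3,  t[45] = 23,  t[46] = 15,  t[47] = 27,  t[48] = 27,  t[49] = 19,  t[50] = 7,  t[51] = 27.
Since (t[50], t[51]) = (t[2], t[3]) = (7, 27) (two consecutive terms determine the rest), the sequence is eventually periodic: after a pre-period of length 1 it cycles with period 48.
For k ≥ 2, t[k] depends only on (k - 2) mod 48. (1459 - 2) mod 48 = 17, so t[1459] = t[19] = 19.

19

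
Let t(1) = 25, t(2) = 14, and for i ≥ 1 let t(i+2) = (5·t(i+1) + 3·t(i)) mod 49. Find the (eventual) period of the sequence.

21

Listing terms: t(1) = 25, t(2) = 14, t(3) = 47, t(4) = 32, t(5) = 7, t(6) = 33, t(7) = 39, t(8) = 0, t(9) = 19, t(10) = 46, t(11) = 42, t(12) = 5, t(13) = 4, t(14) = 35, t(15) = 40, t(16) = 11, t(17) = 28, t(18) = 26, t(19) = 18, t(20) = 21, t(21) = 12, t(22) = 25, t(23) = 14.
The sequence repeats with period 21.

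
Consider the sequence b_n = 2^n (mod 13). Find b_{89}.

Listing terms: b_0 = 1,  b_1 = 2,  b_2 = 4,  b_3 = 8,  b_4 = 3,  b_5 = 6,  b_6 = 12,  b_7 = 11,  b_8 = 9,  b_9 = 5,  b_{10} = 10,  b_{11} = 7,  b_{12} = 1.
The sequence repeats with period 12.
(89 - 0) mod 12 = 5, so b_{89} = b_5 = 6.

6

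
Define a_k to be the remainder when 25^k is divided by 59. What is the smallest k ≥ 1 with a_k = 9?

18

Listing terms: a_0 = 1,  a_1 = 25,  a_2 = 35,  a_3 = 49,  a_4 = 45,  a_5 = 4,  a_6 = 41,  a_7 = 22,  a_8 = 19,  a_9 = 3,  a_{10} = 16,  a_{11} = 46,  a_{12} = 29,  a_{13} = 17,  a_{14} = 12,  a_{15} = 5,  a_{16} = 7,  a_{17} = 57,  a_{18} = 9,  a_{19} = 48,  a_{20} = 20,  a_{21} = 28,  a_{22} = 51,  a_{23} = 36,  a_{24} = 15,  a_{25} = 21,  a_{26} = 53,  a_{27} = 27,  a_{28} = 26,  a_{29} = 1.
Since a_{29} = a_0 = 1, the sequence is periodic with period 29.
The value 9 first appears (with k ≥ 1) at a_{18}.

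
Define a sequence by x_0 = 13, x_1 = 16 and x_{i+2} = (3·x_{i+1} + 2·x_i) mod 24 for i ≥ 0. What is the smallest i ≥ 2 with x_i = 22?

4

Listing terms: x_0 = 13; x_1 = 16; x_2 = 2; x_3 = 14; x_4 = 22; x_5 = 22; x_6 = 14; x_7 = 14; x_8 = 22.
Since (x_7, x_8) = (x_3, x_4) = (14, 22) (two consecutive terms determine the rest), the sequence is eventually periodic: after a pre-period of length 3 it cycles with period 4.
The value 22 first appears (with i ≥ 2) at x_4.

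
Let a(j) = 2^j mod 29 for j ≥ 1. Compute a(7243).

26

a(1) = 2; a(2) = 4; a(3) = 8; a(4) = 16; a(5) = 3; a(6) = 6; a(7) = 12; a(8) = 24; a(9) = 19; a(10) = 9; a(11) = 18; a(12) = 7; a(13) = 14; a(14) = 28; a(15) = 27; a(16) = 25; a(17) = 21; a(18) = 13; a(19) = 26; a(20) = 23; a(21) = 17; a(22) = 5; a(23) = 10; a(24) = 20; a(25) = 11; a(26) = 22; a(27) = 15; a(28) = 1; a(29) = 2.
Since a(29) = a(1) = 2, the sequence is periodic with period 28.
So a(7243) = a(1 + ((7243-1) mod 28)) = a(19) = 26.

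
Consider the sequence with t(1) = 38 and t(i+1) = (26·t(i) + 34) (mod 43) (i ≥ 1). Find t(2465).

Listing terms: t(1) = 38; t(2) = 33; t(3) = 32; t(4) = 6; t(5) = 18; t(6) = 29; t(7) = 14; t(8) = 11; t(9) = 19; t(10) = 12; t(11) = 2; t(12) = 0; t(13) = 34; t(14) = 15; t(15) = 37; t(16) = 7; t(17) = 1; t(18) = 17; t(19) = 3; t(20) = 26; t(21) = 22; t(22) = 4; t(23) = 9; t(24) = 10; t(25) = 36; t(26) = 24; t(27) = 13; t(28) = 28; t(29) = 31; t(30) = 23; t(31) = 30; t(32) = 40; t(33) = 42; t(34) = 8; t(35) = 27; t(36) = 5; t(37) = 35; t(38) = 41; t(39) = 25; t(40) = 39; t(41) = 16; t(42) = 20; t(43) = 38.
Since t(43) = t(1) = 38, the sequence is periodic with period 42.
(2465 - 1) mod 42 = 28, so t(2465) = t(29) = 31.

31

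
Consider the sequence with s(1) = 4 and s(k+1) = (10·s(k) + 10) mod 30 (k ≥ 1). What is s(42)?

Listing terms: s(1) = 4; s(2) = 20; s(3) = 0; s(4) = 10; s(5) = 20.
Since s(5) = s(2) = 20, the sequence is eventually periodic: after a pre-period of length 1 it cycles with period 3.
For k ≥ 2, s(k) depends only on (k - 2) mod 3. (42 - 2) mod 3 = 1, so s(42) = s(3) = 0.

0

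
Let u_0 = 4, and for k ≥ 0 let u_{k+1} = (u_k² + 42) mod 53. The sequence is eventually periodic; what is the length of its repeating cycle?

We have u_0 = 4,  u_1 = 5,  u_2 = 14,  u_3 = 26,  u_4 = 29,  u_5 = 35,  u_6 = 48,  u_7 = 14.
Since u_7 = u_2 = 14, the sequence is eventually periodic: after a pre-period of length 2 it cycles with period 5.

5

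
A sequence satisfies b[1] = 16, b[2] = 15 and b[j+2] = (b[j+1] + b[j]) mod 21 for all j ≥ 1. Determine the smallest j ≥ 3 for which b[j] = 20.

16

b[1] = 16,  b[2] = 15,  b[3] = 10,  b[4] = 4,  b[5] = 14,  b[6] = 18,  b[7] = 11,  b[8] = 8,  b[9] = 19,  b[10] = 6,  b[11] = 4,  b[12] = 10,  b[13] = 14,  b[14] = 3,  b[15] = 17,  b[16] = 20,  b[17] = 16,  b[18] = 15.
The sequence repeats with period 16.
The value 20 first appears (with j ≥ 3) at b[16].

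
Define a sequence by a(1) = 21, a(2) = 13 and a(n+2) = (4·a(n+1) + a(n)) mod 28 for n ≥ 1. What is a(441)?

21

a(1) = 21; a(2) = 13; a(3) = 17; a(4) = 25; a(5) = 5; a(6) = 17; a(7) = 17; a(8) = 1; a(9) = 21; a(10) = 1; a(11) = 25; a(12) = 17; a(13) = 9; a(14) = 25; a(15) = 25; a(16) = 13; a(17) = 21; a(18) = 13.
The sequence repeats with period 16.
(441 - 1) mod 16 = 8, so a(441) = a(9) = 21.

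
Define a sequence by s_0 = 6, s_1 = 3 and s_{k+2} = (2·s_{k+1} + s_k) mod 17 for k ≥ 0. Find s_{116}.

We have s_0 = 6,  s_1 = 3,  s_2 = 12,  s_3 = 10,  s_4 = 15,  s_5 = 6,  s_6 = 10,  s_7 = 9,  s_8 = 11,  s_9 = 14,  s_{10} = 5,  s_{11} = 7,  s_{12} = 2,  s_{13} = 11,  s_{14} = 7,  s_{15} = 8,  s_{16} = 6,  s_{17} = 3.
Since (s_{16}, s_{17}) = (s_0, s_1) = (6, 3) (two consecutive terms determine the rest), the sequence is periodic with period 16.
So s_{116} = s_{0 + ((116-0) mod 16)} = s_4 = 15.

15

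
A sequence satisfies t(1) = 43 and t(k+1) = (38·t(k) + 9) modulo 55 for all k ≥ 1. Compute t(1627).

48

Listing terms: t(1) = 43, t(2) = 48, t(3) = 18, t(4) = 33, t(5) = 53, t(6) = 43.
Since t(6) = t(1) = 43, the sequence is periodic with period 5.
So t(1627) = t(1 + ((1627-1) mod 5)) = t(2) = 48.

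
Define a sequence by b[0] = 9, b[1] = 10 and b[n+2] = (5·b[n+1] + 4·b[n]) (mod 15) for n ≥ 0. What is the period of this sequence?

8

b[0] = 9,  b[1] = 10,  b[2] = 11,  b[3] = 5,  b[4] = 9,  b[5] = 5,  b[6] = 1,  b[7] = 10,  b[8] = 9,  b[9] = 10.
Since (b[8], b[9]) = (b[0], b[1]) = (9, 10) (two consecutive terms determine the rest), the sequence is periodic with period 8.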